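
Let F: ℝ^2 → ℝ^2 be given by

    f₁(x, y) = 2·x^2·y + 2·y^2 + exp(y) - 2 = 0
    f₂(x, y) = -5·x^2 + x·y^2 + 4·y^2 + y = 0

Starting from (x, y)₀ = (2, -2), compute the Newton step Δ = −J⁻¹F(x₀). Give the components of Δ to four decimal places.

At (2, -2): F = (-9.864665, 2.0000).
Jacobian J = [[4·x·y, 2·x^2 + 4·y + exp(y)], [-10·x + y^2, 2·x·y + 8·y + 1]].
At the point, J = [[-16.0000, 0.135335], [-16.0000, -23.0000]] (det J = 370.165365).
Solving J·Δ = −F gives Δ = (-0.6122, 0.5128).

(-0.6122, 0.5128)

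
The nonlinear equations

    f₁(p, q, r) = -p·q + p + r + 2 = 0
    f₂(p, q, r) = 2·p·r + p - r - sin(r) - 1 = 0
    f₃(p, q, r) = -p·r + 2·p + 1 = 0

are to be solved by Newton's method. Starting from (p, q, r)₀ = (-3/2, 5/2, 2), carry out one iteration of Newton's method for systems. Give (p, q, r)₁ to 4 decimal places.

(0.3040, 0.5818, 1.3333)

At (-3/2, 5/2, 2): F = (6.2500, -11.409297, 1.0000).
Jacobian J = [[-q + 1, -p, 1], [2·r + 1, 0, 2·p - cos(r) - 1], [-r + 2, 0, -p]].
At the point, J = [[-1.5000, 1.5000, 1.0000], [5.0000, 0.0000, -3.583853], [0.0000, 0.0000, 1.5000]] (det J = -11.2500).
Solving J·Δ = −F gives Δ = (1.8040, -1.9182, -0.6667).
Then the next iterate is (p, q, r)₁ = (0.3040, 0.5818, 1.3333).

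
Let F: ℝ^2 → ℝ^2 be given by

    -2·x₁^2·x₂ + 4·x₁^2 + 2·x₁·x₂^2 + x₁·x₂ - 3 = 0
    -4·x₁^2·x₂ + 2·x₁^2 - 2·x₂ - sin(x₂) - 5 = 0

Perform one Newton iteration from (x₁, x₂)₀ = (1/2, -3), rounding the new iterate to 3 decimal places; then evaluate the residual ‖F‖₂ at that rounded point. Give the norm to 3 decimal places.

2.047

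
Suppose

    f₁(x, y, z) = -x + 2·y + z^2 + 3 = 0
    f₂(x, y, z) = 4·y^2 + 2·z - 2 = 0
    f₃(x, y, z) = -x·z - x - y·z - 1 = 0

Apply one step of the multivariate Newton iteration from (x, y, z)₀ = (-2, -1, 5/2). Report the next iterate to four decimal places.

At (-2, -1, 5/2): F = (9.2500, 7.0000, 8.5000).
Jacobian J = [[-1, 2, 2·z], [0, 8·y, 2], [-z - 1, -z, -x - y]].
At the point, J = [[-1.0000, 2.0000, 5.0000], [0.0000, -8.0000, 2.0000], [-3.5000, -2.5000, 3.0000]] (det J = -135.0000).
Solving J·Δ = −F gives Δ = (0.5093, 0.3981, -1.9074).
Then the next iterate is (x, y, z)₁ = (-1.4907, -0.6019, 0.5926).

(-1.4907, -0.6019, 0.5926)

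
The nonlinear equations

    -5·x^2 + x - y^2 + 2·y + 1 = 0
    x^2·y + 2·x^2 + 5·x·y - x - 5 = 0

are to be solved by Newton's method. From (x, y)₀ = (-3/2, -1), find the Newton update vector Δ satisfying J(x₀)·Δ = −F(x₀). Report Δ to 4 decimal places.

At (-3/2, -1): F = (-14.7500, 6.2500).
Jacobian J = [[-10·x + 1, -2·y + 2], [2·x·y + 4·x + 5·y - 1, x^2 + 5·x]].
At the point, J = [[16.0000, 4.0000], [-9.0000, -5.2500]] (det J = -48.0000).
Solving J·Δ = −F gives Δ = (1.0924, -0.6823).

(1.0924, -0.6823)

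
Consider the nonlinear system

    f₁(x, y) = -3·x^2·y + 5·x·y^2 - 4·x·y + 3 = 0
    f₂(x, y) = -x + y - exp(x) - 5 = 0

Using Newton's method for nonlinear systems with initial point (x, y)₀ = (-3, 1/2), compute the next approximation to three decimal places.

(-5.355, -0.423)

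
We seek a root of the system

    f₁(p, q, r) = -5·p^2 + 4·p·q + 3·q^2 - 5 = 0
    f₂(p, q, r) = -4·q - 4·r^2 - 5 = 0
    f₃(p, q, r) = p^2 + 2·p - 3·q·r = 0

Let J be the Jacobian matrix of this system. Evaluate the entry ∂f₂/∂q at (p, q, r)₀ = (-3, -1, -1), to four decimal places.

-4.0000

∂f₂/∂q = -4.
At (-3, -1, -1) this is -4.0000.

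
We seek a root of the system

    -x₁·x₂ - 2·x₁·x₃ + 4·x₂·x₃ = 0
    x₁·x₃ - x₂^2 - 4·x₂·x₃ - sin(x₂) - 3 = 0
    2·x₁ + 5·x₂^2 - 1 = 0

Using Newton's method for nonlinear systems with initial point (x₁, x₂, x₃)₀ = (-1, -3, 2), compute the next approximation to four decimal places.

(0.8175, -1.4788, 0.8873)

At (-1, -3, 2): F = (-23.0000, 10.141120, 42.0000).
Jacobian J = [[-x₂ - 2·x₃, -x₁ + 4·x₃, -2·x₁ + 4·x₂], [x₃, -2·x₂ - 4·x₃ - cos(x₂), x₁ - 4·x₂], [2, 10·x₂, 0]].
At the point, J = [[-1.0000, 9.0000, -10.0000], [2.0000, -1.010008, 11.0000], [2.0000, -30.0000, 0.0000]] (det J = 447.799850).
Solving J·Δ = −F gives Δ = (1.8175, 1.5212, -1.1127).
Then the next iterate is (x₁, x₂, x₃)₁ = (0.8175, -1.4788, 0.8873).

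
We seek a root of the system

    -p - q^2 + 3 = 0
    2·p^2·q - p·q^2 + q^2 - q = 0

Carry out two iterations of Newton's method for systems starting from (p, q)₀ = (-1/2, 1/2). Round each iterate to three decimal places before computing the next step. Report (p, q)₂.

(0.578, 1.663)

At (-1/2, 1/2): F = (3.250, 0.125).
Jacobian J = [[-1, -2·q], [4·p·q - q^2, 2·p^2 - 2·p·q + 2·q - 1]].
At the point, J = [[-1.000, -1.000], [-1.250, 1.000]] (det J = -2.250).
Solving J·Δ = −F gives Δ = (1.500, 1.750).
Then the next iterate is (p, q)₁ = (1.000, 2.250).
Round to (1.000, 2.250) and repeat: F = (-3.06250, 2.250), J = [[-1.000, -4.500], [3.93750, 1.000]].
Δ = (-0.422, -0.587), so (p, q)₂ = (0.578, 1.663).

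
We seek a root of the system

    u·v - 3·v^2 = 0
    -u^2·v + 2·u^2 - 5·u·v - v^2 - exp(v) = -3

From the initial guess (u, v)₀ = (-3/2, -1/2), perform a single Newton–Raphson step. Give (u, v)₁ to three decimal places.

(-0.212, -0.071)

At (-3/2, -1/2): F = (0.000, 4.01847).
Jacobian J = [[v, u - 6·v], [-2·u·v + 4·u - 5·v, -u^2 - 5·u - 2·v - exp(v)]].
At the point, J = [[-0.500, 1.500], [-5.000, 5.64347]] (det J = 4.67827).
Solving J·Δ = −F gives Δ = (1.288, 0.429).
Then the next iterate is (u, v)₁ = (-0.212, -0.071).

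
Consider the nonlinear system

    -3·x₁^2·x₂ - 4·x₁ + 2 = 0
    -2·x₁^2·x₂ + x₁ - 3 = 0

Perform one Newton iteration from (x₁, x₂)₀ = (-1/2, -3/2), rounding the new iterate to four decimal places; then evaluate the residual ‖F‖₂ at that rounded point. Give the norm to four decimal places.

65.8488

At (-1/2, -3/2): F = (5.1250, -2.7500).
Jacobian J = [[-6·x₁·x₂ - 4, -3·x₁^2], [-4·x₁·x₂ + 1, -2·x₁^2]].
At the point, J = [[-8.5000, -0.7500], [-2.0000, -0.5000]] (det J = 2.7500).
Solving J·Δ = −F gives Δ = (1.6818, -12.2273).
Then the next iterate is (x₁, x₂)₁ = (1.1818, -13.7273).
Re-evaluating at (1.1818, -13.7273): F = (54.789552, 36.526301), so ‖F‖₂ = 65.8488.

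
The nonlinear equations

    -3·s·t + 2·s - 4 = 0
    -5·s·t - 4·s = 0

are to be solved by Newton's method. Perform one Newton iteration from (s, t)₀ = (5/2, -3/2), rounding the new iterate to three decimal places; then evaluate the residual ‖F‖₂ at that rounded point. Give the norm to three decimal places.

2.358

At (5/2, -3/2): F = (12.250, 8.750).
Jacobian J = [[-3·t + 2, -3·s], [-5·t - 4, -5·s]].
At the point, J = [[6.500, -7.500], [3.500, -12.500]] (det J = -55.000).
Solving J·Δ = −F gives Δ = (-1.591, 0.255).
Then the next iterate is (s, t)₁ = (0.909, -1.245).
Re-evaluating at (0.909, -1.245): F = (1.21312, 2.02252), so ‖F‖₂ = 2.358.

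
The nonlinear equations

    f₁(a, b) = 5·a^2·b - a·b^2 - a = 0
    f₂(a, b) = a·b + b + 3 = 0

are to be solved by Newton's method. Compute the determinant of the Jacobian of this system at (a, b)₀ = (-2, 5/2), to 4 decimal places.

J = [[10·a·b - b^2 - 1, 5·a^2 - 2·a·b], [b, a + 1]].
At the point, J = [[-57.2500, 30.0000], [2.5000, -1.0000]].
det J = -17.7500.

-17.7500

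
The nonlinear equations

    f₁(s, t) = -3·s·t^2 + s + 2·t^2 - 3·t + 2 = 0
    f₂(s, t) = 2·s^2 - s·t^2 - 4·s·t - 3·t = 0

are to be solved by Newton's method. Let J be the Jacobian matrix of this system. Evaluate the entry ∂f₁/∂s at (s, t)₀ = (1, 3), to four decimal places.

-26.0000

∂f₁/∂s = -3·t^2 + 1.
At (1, 3) this is -26.0000.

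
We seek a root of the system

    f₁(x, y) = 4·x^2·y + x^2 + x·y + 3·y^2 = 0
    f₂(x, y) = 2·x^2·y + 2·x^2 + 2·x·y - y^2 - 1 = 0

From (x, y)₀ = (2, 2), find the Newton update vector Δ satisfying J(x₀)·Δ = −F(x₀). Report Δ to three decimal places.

(-0.735, -0.802)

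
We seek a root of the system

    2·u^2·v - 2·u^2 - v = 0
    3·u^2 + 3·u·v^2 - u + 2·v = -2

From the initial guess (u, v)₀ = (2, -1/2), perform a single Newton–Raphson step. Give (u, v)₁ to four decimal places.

(0.7883, -0.9343)

At (2, -1/2): F = (-11.5000, 12.5000).
Jacobian J = [[4·u·v - 4·u, 2·u^2 - 1], [6·u + 3·v^2 - 1, 6·u·v + 2]].
At the point, J = [[-12.0000, 7.0000], [11.7500, -4.0000]] (det J = -34.2500).
Solving J·Δ = −F gives Δ = (-1.2117, -0.4343).
Then the next iterate is (u, v)₁ = (0.7883, -0.9343).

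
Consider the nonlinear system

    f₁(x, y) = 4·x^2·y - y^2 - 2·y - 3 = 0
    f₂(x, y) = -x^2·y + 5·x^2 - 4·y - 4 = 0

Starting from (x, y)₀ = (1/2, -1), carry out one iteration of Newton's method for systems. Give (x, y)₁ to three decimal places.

(-0.523, -2.091)

At (1/2, -1): F = (-3.000, 1.500).
Jacobian J = [[8·x·y, 4·x^2 - 2·y - 2], [-2·x·y + 10·x, -x^2 - 4]].
At the point, J = [[-4.000, 1.000], [6.000, -4.250]] (det J = 11.000).
Solving J·Δ = −F gives Δ = (-1.023, -1.091).
Then the next iterate is (x, y)₁ = (-0.523, -2.091).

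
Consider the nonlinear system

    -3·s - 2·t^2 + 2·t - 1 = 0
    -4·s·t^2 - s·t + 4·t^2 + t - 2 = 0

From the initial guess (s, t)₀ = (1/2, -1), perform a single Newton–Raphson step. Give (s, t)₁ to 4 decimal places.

(-0.4035, -0.3684)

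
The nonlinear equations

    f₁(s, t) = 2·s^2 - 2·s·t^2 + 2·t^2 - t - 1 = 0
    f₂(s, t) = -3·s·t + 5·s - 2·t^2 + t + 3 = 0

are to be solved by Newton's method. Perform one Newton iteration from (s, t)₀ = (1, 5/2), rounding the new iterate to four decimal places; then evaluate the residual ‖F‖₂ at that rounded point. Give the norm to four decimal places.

At (1, 5/2): F = (-1.5000, -9.5000).
Jacobian J = [[4·s - 2·t^2, -4·s·t + 4·t - 1], [-3·t + 5, -3·s - 4·t + 1]].
At the point, J = [[-8.5000, -1.0000], [-2.5000, -12.0000]] (det J = 99.5000).
Solving J·Δ = −F gives Δ = (-0.0854, -0.7739).
Then the next iterate is (s, t)₁ = (0.9146, 1.7261).
Re-evaluating at (0.9146, 1.7261): F = (-0.544229, -1.395816), so ‖F‖₂ = 1.4982.

1.4982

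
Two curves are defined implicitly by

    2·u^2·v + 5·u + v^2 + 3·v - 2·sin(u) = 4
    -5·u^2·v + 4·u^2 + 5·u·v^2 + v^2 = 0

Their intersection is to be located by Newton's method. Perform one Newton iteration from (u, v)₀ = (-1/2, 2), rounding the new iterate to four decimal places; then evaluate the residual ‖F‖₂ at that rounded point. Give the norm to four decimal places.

2.2467

At (-1/2, 2): F = (5.458851, -7.5000).
Jacobian J = [[4·u·v - 2·cos(u) + 5, 2·u^2 + 2·v + 3], [-10·u·v + 8·u + 5·v^2, -5·u^2 + 10·u·v + 2·v]].
At the point, J = [[-0.755165, 7.5000], [26.0000, -7.2500]] (det J = -189.525053).
Solving J·Δ = −F gives Δ = (0.0880, -0.7190).
Then the next iterate is (u, v)₁ = (-0.4120, 1.2810).
Re-evaluating at (-0.4120, 1.2810): F = (0.659731, -2.147653), so ‖F‖₂ = 2.2467.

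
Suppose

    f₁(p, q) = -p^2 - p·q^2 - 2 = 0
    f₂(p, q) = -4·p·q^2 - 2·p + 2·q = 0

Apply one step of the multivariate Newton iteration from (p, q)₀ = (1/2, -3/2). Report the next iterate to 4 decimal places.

At (1/2, -3/2): F = (-3.3750, -8.5000).
Jacobian J = [[-2·p - q^2, -2·p·q], [-4·q^2 - 2, -8·p·q + 2]].
At the point, J = [[-3.2500, 1.5000], [-11.0000, 8.0000]] (det J = -9.5000).
Solving J·Δ = −F gives Δ = (-1.5000, -1.0000).
Then the next iterate is (p, q)₁ = (-1.0000, -2.5000).

(-1.0000, -2.5000)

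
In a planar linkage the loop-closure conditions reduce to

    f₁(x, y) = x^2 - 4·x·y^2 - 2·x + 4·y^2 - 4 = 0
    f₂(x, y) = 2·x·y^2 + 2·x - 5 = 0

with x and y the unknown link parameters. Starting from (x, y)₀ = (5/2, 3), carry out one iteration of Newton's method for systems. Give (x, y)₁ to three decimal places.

(2.194, 1.704)

At (5/2, 3): F = (-56.750, 45.000).
Jacobian J = [[2·x - 4·y^2 - 2, -8·x·y + 8·y], [2·y^2 + 2, 4·x·y]].
At the point, J = [[-33.000, -36.000], [20.000, 30.000]] (det J = -270.000).
Solving J·Δ = −F gives Δ = (-0.306, -1.296).
Then the next iterate is (x, y)₁ = (2.194, 1.704).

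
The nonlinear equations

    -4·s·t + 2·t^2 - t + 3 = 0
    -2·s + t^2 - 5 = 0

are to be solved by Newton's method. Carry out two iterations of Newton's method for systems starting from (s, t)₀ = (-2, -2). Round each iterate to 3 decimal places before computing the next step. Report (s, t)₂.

(-1.490, -1.422)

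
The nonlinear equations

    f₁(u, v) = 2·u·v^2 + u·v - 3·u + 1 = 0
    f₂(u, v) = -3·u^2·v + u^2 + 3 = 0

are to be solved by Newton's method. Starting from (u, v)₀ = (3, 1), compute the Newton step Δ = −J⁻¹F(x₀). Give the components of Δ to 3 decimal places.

At (3, 1): F = (1.000, -15.000).
Jacobian J = [[2·v^2 + v - 3, 4·u·v + u], [-6·u·v + 2·u, -3·u^2]].
At the point, J = [[0.000, 15.000], [-12.000, -27.000]] (det J = 180.000).
Solving J·Δ = −F gives Δ = (-1.100, -0.067).

(-1.100, -0.067)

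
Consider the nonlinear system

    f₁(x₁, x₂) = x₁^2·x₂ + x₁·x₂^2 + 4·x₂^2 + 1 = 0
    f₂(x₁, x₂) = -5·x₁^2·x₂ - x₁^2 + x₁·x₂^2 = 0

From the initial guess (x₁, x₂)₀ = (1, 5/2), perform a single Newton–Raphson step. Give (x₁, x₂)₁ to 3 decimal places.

At (1, 5/2): F = (34.750, -7.250).
Jacobian J = [[2·x₁·x₂ + x₂^2, x₁^2 + 2·x₁·x₂ + 8·x₂], [-10·x₁·x₂ - 2·x₁ + x₂^2, -5·x₁^2 + 2·x₁·x₂]].
At the point, J = [[11.250, 26.000], [-20.750, 0.000]] (det J = 539.500).
Solving J·Δ = −F gives Δ = (-0.349, -1.185).
Then the next iterate is (x₁, x₂)₁ = (0.651, 1.315).

(0.651, 1.315)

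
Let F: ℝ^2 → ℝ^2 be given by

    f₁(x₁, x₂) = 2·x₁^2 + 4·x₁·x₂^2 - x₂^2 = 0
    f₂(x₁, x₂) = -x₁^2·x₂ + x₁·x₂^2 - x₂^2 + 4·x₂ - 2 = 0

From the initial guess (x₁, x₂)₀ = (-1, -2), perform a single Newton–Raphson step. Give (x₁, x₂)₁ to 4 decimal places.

(-1.9242, -0.5455)

At (-1, -2): F = (-18.0000, -16.0000).
Jacobian J = [[4·x₁ + 4·x₂^2, 8·x₁·x₂ - 2·x₂], [-2·x₁·x₂ + x₂^2, -x₁^2 + 2·x₁·x₂ - 2·x₂ + 4]].
At the point, J = [[12.0000, 20.0000], [0.0000, 11.0000]] (det J = 132.0000).
Solving J·Δ = −F gives Δ = (-0.9242, 1.4545).
Then the next iterate is (x₁, x₂)₁ = (-1.9242, -0.5455).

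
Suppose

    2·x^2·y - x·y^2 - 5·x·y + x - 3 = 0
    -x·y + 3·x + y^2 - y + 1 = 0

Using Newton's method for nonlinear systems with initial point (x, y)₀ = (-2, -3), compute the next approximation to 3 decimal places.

(-0.958, -1.550)

At (-2, -3): F = (-41.000, 1.000).
Jacobian J = [[4·x·y - y^2 - 5·y + 1, 2·x^2 - 2·x·y - 5·x], [-y + 3, -x + 2·y - 1]].
At the point, J = [[31.000, 6.000], [6.000, -5.000]] (det J = -191.000).
Solving J·Δ = −F gives Δ = (1.042, 1.450).
Then the next iterate is (x, y)₁ = (-0.958, -1.550).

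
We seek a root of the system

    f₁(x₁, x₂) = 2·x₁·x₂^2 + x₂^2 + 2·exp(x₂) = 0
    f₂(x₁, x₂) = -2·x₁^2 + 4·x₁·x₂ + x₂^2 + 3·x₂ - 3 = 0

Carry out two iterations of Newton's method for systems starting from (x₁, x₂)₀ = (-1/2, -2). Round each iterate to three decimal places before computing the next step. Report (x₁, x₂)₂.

At (-1/2, -2): F = (0.27067, -1.500).
Jacobian J = [[2·x₂^2, 4·x₁·x₂ + 2·x₂ + 2·exp(x₂)], [-4·x₁ + 4·x₂, 4·x₁ + 2·x₂ + 3]].
At the point, J = [[8.000, 0.27067], [-6.000, -3.000]] (det J = -22.37598).
Solving J·Δ = −F gives Δ = (-0.018, -0.464).
Then the next iterate is (x₁, x₂)₁ = (-0.518, -2.464).
Round to (-0.518, -2.464) and repeat: F = (-0.04838, 0.24806), J = [[12.14259, 0.34760], [-7.784, -4.000]].
Δ = (0.002, 0.057), so (x₁, x₂)₂ = (-0.516, -2.407).

(-0.516, -2.407)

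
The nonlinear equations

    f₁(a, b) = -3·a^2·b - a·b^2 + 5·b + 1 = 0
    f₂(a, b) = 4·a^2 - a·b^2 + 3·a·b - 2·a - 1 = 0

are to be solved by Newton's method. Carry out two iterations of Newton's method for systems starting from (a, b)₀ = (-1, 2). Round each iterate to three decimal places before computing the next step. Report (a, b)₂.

(-0.278, -0.503)

At (-1, 2): F = (9.000, 3.000).
Jacobian J = [[-6·a·b - b^2, -3·a^2 - 2·a·b + 5], [8·a - b^2 + 3·b - 2, -2·a·b + 3·a]].
At the point, J = [[8.000, 6.000], [-8.000, 1.000]] (det J = 56.000).
Solving J·Δ = −F gives Δ = (0.161, -1.714).
Then the next iterate is (a, b)₁ = (-0.839, 0.286).
Round to (-0.839, 0.286) and repeat: F = (1.89466, 2.84245), J = [[1.35793, 3.36815], [-7.93580, -2.03709]].
Δ = (0.561, -0.789), so (a, b)₂ = (-0.278, -0.503).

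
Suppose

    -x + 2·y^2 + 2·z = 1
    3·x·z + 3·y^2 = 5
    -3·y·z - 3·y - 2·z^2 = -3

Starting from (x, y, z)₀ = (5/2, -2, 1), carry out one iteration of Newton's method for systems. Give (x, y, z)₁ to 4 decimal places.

At (5/2, -2, 1): F = (6.5000, 14.5000, 13.0000).
Jacobian J = [[-1, 4·y, 2], [3·z, 6·y, 3·x], [0, -3·z - 3, -3·y - 4·z]].
At the point, J = [[-1.0000, -8.0000, 2.0000], [3.0000, -12.0000, 7.5000], [0.0000, -6.0000, 2.0000]] (det J = -9.0000).
Solving J·Δ = −F gives Δ = (-30.3889, 11.9444, 29.3333).
Then the next iterate is (x, y, z)₁ = (-27.8889, 9.9444, 30.3333).

(-27.8889, 9.9444, 30.3333)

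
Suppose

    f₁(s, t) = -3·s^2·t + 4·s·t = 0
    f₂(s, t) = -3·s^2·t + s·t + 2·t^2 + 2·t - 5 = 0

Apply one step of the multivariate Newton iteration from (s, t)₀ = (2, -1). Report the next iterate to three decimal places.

At (2, -1): F = (4.000, 5.000).
Jacobian J = [[-6·s·t + 4·t, -3·s^2 + 4·s], [-6·s·t + t, -3·s^2 + s + 4·t + 2]].
At the point, J = [[8.000, -4.000], [11.000, -12.000]] (det J = -52.000).
Solving J·Δ = −F gives Δ = (-0.538, -0.077).
Then the next iterate is (s, t)₁ = (1.462, -1.077).

(1.462, -1.077)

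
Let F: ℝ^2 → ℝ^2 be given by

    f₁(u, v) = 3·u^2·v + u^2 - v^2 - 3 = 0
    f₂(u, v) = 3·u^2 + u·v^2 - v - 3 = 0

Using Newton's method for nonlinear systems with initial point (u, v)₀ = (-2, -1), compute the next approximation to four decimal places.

(-1.1685, -0.6180)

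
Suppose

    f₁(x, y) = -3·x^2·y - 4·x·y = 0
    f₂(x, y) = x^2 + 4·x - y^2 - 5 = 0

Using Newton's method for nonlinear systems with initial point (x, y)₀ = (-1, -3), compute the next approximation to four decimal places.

(-1.0263, -0.1579)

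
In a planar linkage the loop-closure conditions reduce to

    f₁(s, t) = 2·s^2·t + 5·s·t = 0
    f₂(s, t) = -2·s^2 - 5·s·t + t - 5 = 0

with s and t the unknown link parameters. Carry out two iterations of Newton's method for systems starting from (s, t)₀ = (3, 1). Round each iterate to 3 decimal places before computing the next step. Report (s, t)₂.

(-0.974, 3.651)

At (3, 1): F = (33.000, -37.000).
Jacobian J = [[4·s·t + 5·t, 2·s^2 + 5·s], [-4·s - 5·t, -5·s + 1]].
At the point, J = [[17.000, 33.000], [-17.000, -14.000]] (det J = 323.000).
Solving J·Δ = −F gives Δ = (-2.350, 0.211).
Then the next iterate is (s, t)₁ = (0.650, 1.211).
Round to (0.650, 1.211) and repeat: F = (4.95904, -8.56975), J = [[9.20360, 4.095], [-8.655, -2.250]].
Δ = (-1.624, 2.440), so (s, t)₂ = (-0.974, 3.651).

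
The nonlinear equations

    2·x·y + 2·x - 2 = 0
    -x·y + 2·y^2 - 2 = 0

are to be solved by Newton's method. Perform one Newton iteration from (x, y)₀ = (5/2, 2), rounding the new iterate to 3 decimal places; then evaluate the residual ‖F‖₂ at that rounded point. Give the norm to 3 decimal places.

At (5/2, 2): F = (13.000, 1.000).
Jacobian J = [[2·y + 2, 2·x], [-y, -x + 4·y]].
At the point, J = [[6.000, 5.000], [-2.000, 5.500]] (det J = 43.000).
Solving J·Δ = −F gives Δ = (-1.547, -0.744).
Then the next iterate is (x, y)₁ = (0.953, 1.256).
Re-evaluating at (0.953, 1.256): F = (2.29994, -0.04190), so ‖F‖₂ = 2.300.

2.300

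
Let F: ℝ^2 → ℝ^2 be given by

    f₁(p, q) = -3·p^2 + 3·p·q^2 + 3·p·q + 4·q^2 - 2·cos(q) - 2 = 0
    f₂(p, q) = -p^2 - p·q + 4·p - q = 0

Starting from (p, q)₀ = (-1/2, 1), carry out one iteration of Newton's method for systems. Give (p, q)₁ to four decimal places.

(0.1210, 0.4678)

At (-1/2, 1): F = (-2.830605, -2.7500).
Jacobian J = [[-6·p + 3·q^2 + 3·q, 6·p·q + 3·p + 8·q + 2·sin(q)], [-2·p - q + 4, -p - 1]].
At the point, J = [[9.0000, 5.182942], [4.0000, -0.5000]] (det J = -25.231768).
Solving J·Δ = −F gives Δ = (0.6210, -0.5322).
Then the next iterate is (p, q)₁ = (0.1210, 0.4678).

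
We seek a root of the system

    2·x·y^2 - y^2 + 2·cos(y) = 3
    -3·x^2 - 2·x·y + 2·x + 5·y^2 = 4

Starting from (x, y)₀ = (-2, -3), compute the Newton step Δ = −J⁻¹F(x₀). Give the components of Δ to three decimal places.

At (-2, -3): F = (-49.97998, 13.000).
Jacobian J = [[2·y^2, 4·x·y - 2·y - 2·sin(y)], [-6·x - 2·y + 2, -2·x + 10·y]].
At the point, J = [[18.000, 30.28224], [20.000, -26.000]] (det J = -1073.64480).
Solving J·Δ = −F gives Δ = (0.844, 1.149).

(0.844, 1.149)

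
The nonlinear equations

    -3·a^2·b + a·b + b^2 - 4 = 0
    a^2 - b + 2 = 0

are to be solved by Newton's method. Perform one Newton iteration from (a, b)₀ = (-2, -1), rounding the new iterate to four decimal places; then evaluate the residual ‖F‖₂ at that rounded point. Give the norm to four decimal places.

At (-2, -1): F = (11.0000, 7.0000).
Jacobian J = [[-6·a·b + b, -3·a^2 + a + 2·b], [2·a, -1]].
At the point, J = [[-13.0000, -16.0000], [-4.0000, -1.0000]] (det J = -51.0000).
Solving J·Δ = −F gives Δ = (1.9804, -0.9216).
Then the next iterate is (a, b)₁ = (-0.0196, -1.9216).
Re-evaluating at (-0.0196, -1.9216): F = (-0.267575, 3.921984), so ‖F‖₂ = 3.9311.

3.9311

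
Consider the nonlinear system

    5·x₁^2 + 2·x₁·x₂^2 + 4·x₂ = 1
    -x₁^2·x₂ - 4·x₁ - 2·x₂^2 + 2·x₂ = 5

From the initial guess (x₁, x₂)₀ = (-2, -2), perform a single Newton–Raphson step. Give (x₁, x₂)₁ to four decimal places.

(-1.9405, -1.7143)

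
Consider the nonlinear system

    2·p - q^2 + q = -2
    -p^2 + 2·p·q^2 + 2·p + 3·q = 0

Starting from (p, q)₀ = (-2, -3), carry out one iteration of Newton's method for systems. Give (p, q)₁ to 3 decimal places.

(-2.061, -0.982)

At (-2, -3): F = (-14.000, -53.000).
Jacobian J = [[2, -2·q + 1], [-2·p + 2·q^2 + 2, 4·p·q + 3]].
At the point, J = [[2.000, 7.000], [24.000, 27.000]] (det J = -114.000).
Solving J·Δ = −F gives Δ = (-0.061, 2.018).
Then the next iterate is (p, q)₁ = (-2.061, -0.982).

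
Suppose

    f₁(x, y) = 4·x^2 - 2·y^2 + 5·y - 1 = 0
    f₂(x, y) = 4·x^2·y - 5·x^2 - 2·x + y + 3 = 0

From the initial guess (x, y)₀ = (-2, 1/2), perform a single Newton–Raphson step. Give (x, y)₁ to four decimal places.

(-0.9983, 0.1755)

At (-2, 1/2): F = (17.0000, -4.5000).
Jacobian J = [[8·x, -4·y + 5], [8·x·y - 10·x - 2, 4·x^2 + 1]].
At the point, J = [[-16.0000, 3.0000], [10.0000, 17.0000]] (det J = -302.0000).
Solving J·Δ = −F gives Δ = (1.0017, -0.3245).
Then the next iterate is (x, y)₁ = (-0.9983, 0.1755).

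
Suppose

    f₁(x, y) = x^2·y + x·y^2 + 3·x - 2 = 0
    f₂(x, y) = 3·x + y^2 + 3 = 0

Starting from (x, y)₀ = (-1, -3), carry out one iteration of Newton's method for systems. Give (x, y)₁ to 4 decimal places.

(-0.6977, -1.3488)

At (-1, -3): F = (-17.0000, 9.0000).
Jacobian J = [[2·x·y + y^2 + 3, x^2 + 2·x·y], [3, 2·y]].
At the point, J = [[18.0000, 7.0000], [3.0000, -6.0000]] (det J = -129.0000).
Solving J·Δ = −F gives Δ = (0.3023, 1.6512).
Then the next iterate is (x, y)₁ = (-0.6977, -1.3488).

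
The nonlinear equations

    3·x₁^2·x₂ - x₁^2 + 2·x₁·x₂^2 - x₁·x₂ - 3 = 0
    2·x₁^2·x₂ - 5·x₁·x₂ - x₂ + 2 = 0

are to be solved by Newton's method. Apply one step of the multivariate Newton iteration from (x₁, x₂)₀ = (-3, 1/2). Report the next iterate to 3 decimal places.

At (-3, 1/2): F = (1.500, 18.000).
Jacobian J = [[6·x₁·x₂ - 2·x₁ + 2·x₂^2 - x₂, 3·x₁^2 + 4·x₁·x₂ - x₁], [4·x₁·x₂ - 5·x₂, 2·x₁^2 - 5·x₁ - 1]].
At the point, J = [[-3.000, 24.000], [-8.500, 32.000]] (det J = 108.000).
Solving J·Δ = −F gives Δ = (3.556, 0.382).
Then the next iterate is (x₁, x₂)₁ = (0.556, 0.882).

(0.556, 0.882)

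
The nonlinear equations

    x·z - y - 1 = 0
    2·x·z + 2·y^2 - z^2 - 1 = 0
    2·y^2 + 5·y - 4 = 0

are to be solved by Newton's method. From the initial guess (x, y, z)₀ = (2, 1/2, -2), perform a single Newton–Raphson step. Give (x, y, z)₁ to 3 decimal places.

(-0.589, 0.643, -1.768)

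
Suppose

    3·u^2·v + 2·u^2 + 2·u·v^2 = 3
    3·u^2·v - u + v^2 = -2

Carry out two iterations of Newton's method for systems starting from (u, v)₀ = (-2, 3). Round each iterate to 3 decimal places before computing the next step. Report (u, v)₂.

(-0.833, 0.742)

At (-2, 3): F = (5.000, 49.000).
Jacobian J = [[6·u·v + 4·u + 2·v^2, 3·u^2 + 4·u·v], [6·u·v - 1, 3·u^2 + 2·v]].
At the point, J = [[-26.000, -12.000], [-37.000, 18.000]] (det J = -912.000).
Solving J·Δ = −F gives Δ = (0.743, -1.194).
Then the next iterate is (u, v)₁ = (-1.257, 1.806).
Round to (-1.257, 1.806) and repeat: F = (0.52105, 15.07934), J = [[-12.12558, -4.34042], [-14.62085, 8.35215]].
Δ = (0.424, -1.064), so (u, v)₂ = (-0.833, 0.742).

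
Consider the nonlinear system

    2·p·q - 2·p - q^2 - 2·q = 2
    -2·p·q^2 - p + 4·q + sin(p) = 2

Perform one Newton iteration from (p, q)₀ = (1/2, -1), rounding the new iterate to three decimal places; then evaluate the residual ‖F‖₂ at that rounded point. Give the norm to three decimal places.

2.836

At (1/2, -1): F = (-3.000, -7.02057).
Jacobian J = [[2·q - 2, 2·p - 2·q - 2], [-2·q^2 + cos(p) - 1, -4·p·q + 4]].
At the point, J = [[-4.000, 1.000], [-2.12242, 6.000]] (det J = -21.87758).
Solving J·Δ = −F gives Δ = (-0.502, 0.993).
Then the next iterate is (p, q)₁ = (-0.002, -0.007).
Re-evaluating at (-0.002, -0.007): F = (-1.98202, -2.02800), so ‖F‖₂ = 2.836.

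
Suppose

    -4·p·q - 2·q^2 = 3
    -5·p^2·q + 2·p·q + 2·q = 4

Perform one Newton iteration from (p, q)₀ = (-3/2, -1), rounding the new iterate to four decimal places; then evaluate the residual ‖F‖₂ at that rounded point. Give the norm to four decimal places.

9.6529

At (-3/2, -1): F = (-11.0000, 8.2500).
Jacobian J = [[-4·q, -4·p - 4·q], [-10·p·q + 2·q, -5·p^2 + 2·p + 2]].
At the point, J = [[4.0000, 10.0000], [-17.0000, -12.2500]] (det J = 121.0000).
Solving J·Δ = −F gives Δ = (-0.4318, 1.2727).
Then the next iterate is (p, q)₁ = (-1.9318, 0.2727).
Re-evaluating at (-1.9318, 0.2727): F = (-1.041523, -9.596583), so ‖F‖₂ = 9.6529.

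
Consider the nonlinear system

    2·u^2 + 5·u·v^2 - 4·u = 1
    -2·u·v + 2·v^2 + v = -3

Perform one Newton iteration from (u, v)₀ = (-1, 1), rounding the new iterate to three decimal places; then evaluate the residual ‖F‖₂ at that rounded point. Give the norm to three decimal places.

At (-1, 1): F = (0.000, 8.000).
Jacobian J = [[4·u + 5·v^2 - 4, 10·u·v], [-2·v, -2·u + 4·v + 1]].
At the point, J = [[-3.000, -10.000], [-2.000, 7.000]] (det J = -41.000).
Solving J·Δ = −F gives Δ = (1.951, -0.585).
Then the next iterate is (u, v)₁ = (0.951, 0.415).
Re-evaluating at (0.951, 0.415): F = (-2.17627, 2.97012), so ‖F‖₂ = 3.682.

3.682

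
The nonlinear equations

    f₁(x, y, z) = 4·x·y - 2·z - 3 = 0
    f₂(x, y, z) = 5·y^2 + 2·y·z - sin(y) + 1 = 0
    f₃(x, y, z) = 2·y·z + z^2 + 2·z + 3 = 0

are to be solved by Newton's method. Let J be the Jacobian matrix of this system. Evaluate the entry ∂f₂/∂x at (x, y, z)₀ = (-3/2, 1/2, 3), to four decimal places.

0.0000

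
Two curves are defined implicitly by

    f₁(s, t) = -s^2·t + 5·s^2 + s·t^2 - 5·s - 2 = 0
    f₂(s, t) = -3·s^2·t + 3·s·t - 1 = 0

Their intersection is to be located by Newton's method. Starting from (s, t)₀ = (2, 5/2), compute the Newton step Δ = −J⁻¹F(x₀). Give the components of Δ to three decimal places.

(-0.489, -0.833)

At (2, 5/2): F = (10.500, -16.000).
Jacobian J = [[-2·s·t + 10·s + t^2 - 5, -s^2 + 2·s·t], [-6·s·t + 3·t, -3·s^2 + 3·s]].
At the point, J = [[11.250, 6.000], [-22.500, -6.000]] (det J = 67.500).
Solving J·Δ = −F gives Δ = (-0.489, -0.833).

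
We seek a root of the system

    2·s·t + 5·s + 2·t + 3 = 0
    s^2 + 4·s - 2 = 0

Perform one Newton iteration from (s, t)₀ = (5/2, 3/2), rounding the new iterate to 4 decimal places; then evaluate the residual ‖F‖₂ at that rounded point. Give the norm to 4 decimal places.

6.5320

At (5/2, 3/2): F = (26.0000, 14.2500).
Jacobian J = [[2·t + 5, 2·s + 2], [2·s + 4, 0]].
At the point, J = [[8.0000, 7.0000], [9.0000, 0.0000]] (det J = -63.0000).
Solving J·Δ = −F gives Δ = (-1.5833, -1.9048).
Then the next iterate is (s, t)₁ = (0.9167, -0.4048).
Re-evaluating at (0.9167, -0.4048): F = (6.031740, 2.507139), so ‖F‖₂ = 6.5320.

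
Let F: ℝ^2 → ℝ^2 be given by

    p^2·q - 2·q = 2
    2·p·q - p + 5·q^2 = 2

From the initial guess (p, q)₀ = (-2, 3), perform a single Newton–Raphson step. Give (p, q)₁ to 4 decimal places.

(-1.8820, 1.7081)

At (-2, 3): F = (4.0000, 33.0000).
Jacobian J = [[2·p·q, p^2 - 2], [2·q - 1, 2·p + 10·q]].
At the point, J = [[-12.0000, 2.0000], [5.0000, 26.0000]] (det J = -322.0000).
Solving J·Δ = −F gives Δ = (0.1180, -1.2919).
Then the next iterate is (p, q)₁ = (-1.8820, 1.7081).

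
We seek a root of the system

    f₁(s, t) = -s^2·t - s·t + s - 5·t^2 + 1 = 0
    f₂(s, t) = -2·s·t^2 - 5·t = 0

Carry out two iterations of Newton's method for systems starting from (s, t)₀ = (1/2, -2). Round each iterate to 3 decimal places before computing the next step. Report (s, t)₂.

At (1/2, -2): F = (-17.000, 6.000).
Jacobian J = [[-2·s·t - t + 1, -s^2 - s - 10·t], [-2·t^2, -4·s·t - 5]].
At the point, J = [[5.000, 19.250], [-8.000, -1.000]] (det J = 149.000).
Solving J·Δ = −F gives Δ = (0.661, 0.711).
Then the next iterate is (s, t)₁ = (1.161, -1.289).
Round to (1.161, -1.289) and repeat: F = (-2.91261, 2.58695), J = [[5.28206, 10.38108], [-3.32304, 0.98612]].
Δ = (0.749, -0.100), so (s, t)₂ = (1.910, -1.389).

(1.910, -1.389)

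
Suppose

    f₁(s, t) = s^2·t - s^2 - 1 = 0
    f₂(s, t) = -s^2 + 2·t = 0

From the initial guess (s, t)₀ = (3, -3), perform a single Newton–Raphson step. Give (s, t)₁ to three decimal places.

(-7.167, -26.000)

At (3, -3): F = (-37.000, -15.000).
Jacobian J = [[2·s·t - 2·s, s^2], [-2·s, 2]].
At the point, J = [[-24.000, 9.000], [-6.000, 2.000]] (det J = 6.000).
Solving J·Δ = −F gives Δ = (-10.167, -23.000).
Then the next iterate is (s, t)₁ = (-7.167, -26.000).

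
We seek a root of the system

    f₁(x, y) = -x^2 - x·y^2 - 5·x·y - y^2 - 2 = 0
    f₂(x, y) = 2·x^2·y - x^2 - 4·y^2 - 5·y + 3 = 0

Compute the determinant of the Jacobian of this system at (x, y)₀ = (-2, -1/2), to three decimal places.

J = [[-2·x - y^2 - 5·y, -2·x·y - 5·x - 2·y], [4·x·y - 2·x, 2·x^2 - 8·y - 5]].
At the point, J = [[6.250, 9.000], [8.000, 7.000]].
det J = -28.250.

-28.250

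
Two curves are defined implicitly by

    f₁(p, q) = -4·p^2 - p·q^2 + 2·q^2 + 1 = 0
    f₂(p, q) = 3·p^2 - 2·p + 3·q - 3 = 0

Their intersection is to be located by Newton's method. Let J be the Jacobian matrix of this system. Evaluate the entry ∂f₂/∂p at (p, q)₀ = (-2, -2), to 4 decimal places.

∂f₂/∂p = 6·p - 2.
At (-2, -2) this is -14.0000.

-14.0000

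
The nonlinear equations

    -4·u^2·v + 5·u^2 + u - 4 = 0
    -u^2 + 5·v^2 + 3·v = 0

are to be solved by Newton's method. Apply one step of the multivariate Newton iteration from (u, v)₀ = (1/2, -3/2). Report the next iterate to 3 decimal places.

At (1/2, -3/2): F = (-0.750, 6.500).
Jacobian J = [[-8·u·v + 10·u + 1, -4·u^2], [-2·u, 10·v + 3]].
At the point, J = [[12.000, -1.000], [-1.000, -12.000]] (det J = -145.000).
Solving J·Δ = −F gives Δ = (0.107, 0.533).
Then the next iterate is (u, v)₁ = (0.607, -0.967).

(0.607, -0.967)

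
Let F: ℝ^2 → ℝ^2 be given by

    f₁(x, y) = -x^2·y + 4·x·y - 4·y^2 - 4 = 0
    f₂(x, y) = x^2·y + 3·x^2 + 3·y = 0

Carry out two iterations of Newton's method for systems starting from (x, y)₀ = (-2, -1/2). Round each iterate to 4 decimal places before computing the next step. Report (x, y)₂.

At (-2, -1/2): F = (1.0000, 8.5000).
Jacobian J = [[-2·x·y + 4·y, -x^2 + 4·x - 8·y], [2·x·y + 6·x, x^2 + 3]].
At the point, J = [[-4.0000, -8.0000], [-10.0000, 7.0000]] (det J = -108.0000).
Solving J·Δ = −F gives Δ = (0.6944, -0.2222).
Then the next iterate is (x, y)₁ = (-1.3056, -0.7222).
Round to (-1.3056, -0.7222) and repeat: F = (-1.083618, 1.716118), J = [[-4.774609, -1.149391], [-5.947791, 4.704591]].
Δ = (-0.1067, -0.4996), so (x, y)₂ = (-1.4123, -1.2218).

(-1.4123, -1.2218)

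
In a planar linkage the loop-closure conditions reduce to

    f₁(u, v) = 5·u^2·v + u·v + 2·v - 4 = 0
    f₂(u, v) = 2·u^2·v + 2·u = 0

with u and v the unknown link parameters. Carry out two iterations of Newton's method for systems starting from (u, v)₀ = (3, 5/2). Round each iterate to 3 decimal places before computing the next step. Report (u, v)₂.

At (3, 5/2): F = (121.000, 51.000).
Jacobian J = [[10·u·v + v, 5·u^2 + u + 2], [4·u·v + 2, 2·u^2]].
At the point, J = [[77.500, 50.000], [32.000, 18.000]] (det J = -205.000).
Solving J·Δ = −F gives Δ = (-1.815, 0.393).
Then the next iterate is (u, v)₁ = (1.185, 2.893).
Round to (1.185, 2.893) and repeat: F = (25.52632, 10.49485), J = [[37.17505, 10.20613], [15.71282, 2.80845]].
Δ = (-0.633, -0.196), so (u, v)₂ = (0.552, 2.697).

(0.552, 2.697)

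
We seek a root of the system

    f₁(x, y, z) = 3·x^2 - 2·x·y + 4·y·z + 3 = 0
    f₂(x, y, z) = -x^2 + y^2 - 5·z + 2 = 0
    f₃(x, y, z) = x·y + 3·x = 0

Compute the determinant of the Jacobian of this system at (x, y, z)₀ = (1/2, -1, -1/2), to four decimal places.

28.5000

J = [[6·x - 2·y, -2·x + 4·z, 4·y], [-2·x, 2·y, -5], [y + 3, x, 0]].
At the point, J = [[5.0000, -3.0000, -4.0000], [-1.0000, -2.0000, -5.0000], [2.0000, 0.5000, 0.0000]].
det J = 28.5000.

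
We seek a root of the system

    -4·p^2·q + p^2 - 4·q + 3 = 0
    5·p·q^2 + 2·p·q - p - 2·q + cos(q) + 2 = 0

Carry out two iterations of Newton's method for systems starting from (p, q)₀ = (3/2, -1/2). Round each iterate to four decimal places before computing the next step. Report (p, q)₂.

(3.2461, 1.0266)

At (3/2, -1/2): F = (11.7500, 2.752583).
Jacobian J = [[-8·p·q + 2·p, -4·p^2 - 4], [5·q^2 + 2·q - 1, 10·p·q + 2·p - sin(q) - 2]].
At the point, J = [[9.0000, -13.0000], [-0.7500, -6.020574]] (det J = -63.935170).
Solving J·Δ = −F gives Δ = (-0.5468, 0.5253).
Then the next iterate is (p, q)₁ = (0.9532, 0.0253).
Round to (0.9532, 0.0253) and repeat: F = (3.715441, 2.047163), J = [[1.713472, -7.634361], [-0.946200, 0.122262]].
Δ = (2.2929, 1.0013), so (p, q)₂ = (3.2461, 1.0266).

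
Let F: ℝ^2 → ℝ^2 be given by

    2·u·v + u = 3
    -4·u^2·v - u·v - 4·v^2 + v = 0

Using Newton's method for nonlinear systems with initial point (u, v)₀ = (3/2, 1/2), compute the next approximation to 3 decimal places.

(3.800, -1.033)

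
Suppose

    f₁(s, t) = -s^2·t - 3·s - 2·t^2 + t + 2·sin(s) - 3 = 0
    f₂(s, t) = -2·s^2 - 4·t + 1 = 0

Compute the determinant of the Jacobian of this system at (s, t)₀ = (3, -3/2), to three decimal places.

J = [[-2·s·t + 2·cos(s) - 3, -s^2 - 4·t + 1], [-4·s, -4]].
At the point, J = [[4.02002, -2.000], [-12.000, -4.000]].
det J = -40.080.

-40.080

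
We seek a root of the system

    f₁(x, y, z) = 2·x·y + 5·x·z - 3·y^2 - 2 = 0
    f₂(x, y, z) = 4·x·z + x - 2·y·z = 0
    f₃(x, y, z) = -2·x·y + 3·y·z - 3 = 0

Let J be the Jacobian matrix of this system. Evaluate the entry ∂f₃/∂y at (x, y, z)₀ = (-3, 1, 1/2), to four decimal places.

7.5000

∂f₃/∂y = -2·x + 3·z.
At (-3, 1, 1/2) this is 7.5000.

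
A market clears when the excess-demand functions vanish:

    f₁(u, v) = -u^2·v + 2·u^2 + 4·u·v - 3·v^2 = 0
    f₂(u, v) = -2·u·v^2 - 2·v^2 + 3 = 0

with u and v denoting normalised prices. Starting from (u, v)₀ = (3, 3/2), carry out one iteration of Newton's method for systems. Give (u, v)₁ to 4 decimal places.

At (3, 3/2): F = (15.7500, -15.0000).
Jacobian J = [[-2·u·v + 4·u + 4·v, -u^2 + 4·u - 6·v], [-2·v^2, -4·u·v - 4·v]].
At the point, J = [[9.0000, -6.0000], [-4.5000, -24.0000]] (det J = -243.0000).
Solving J·Δ = −F gives Δ = (-1.9259, -0.2639).
Then the next iterate is (u, v)₁ = (1.0741, 1.2361).

(1.0741, 1.2361)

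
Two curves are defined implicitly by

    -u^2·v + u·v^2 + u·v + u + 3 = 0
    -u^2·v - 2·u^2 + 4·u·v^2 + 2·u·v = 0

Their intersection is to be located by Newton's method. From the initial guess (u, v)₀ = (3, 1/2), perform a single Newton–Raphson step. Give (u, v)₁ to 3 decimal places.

At (3, 1/2): F = (3.750, -16.500).
Jacobian J = [[-2·u·v + v^2 + v + 1, -u^2 + 2·u·v + u], [-2·u·v - 4·u + 4·v^2 + 2·v, -u^2 + 8·u·v + 2·u]].
At the point, J = [[-1.250, -3.000], [-13.000, 9.000]] (det J = -50.250).
Solving J·Δ = −F gives Δ = (-0.313, 1.381).
Then the next iterate is (u, v)₁ = (2.687, 1.881).

(2.687, 1.881)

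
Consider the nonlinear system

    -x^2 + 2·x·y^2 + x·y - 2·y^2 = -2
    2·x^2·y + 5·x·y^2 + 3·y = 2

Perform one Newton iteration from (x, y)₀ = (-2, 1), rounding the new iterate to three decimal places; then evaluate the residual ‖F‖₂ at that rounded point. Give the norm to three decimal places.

2.448

At (-2, 1): F = (-10.000, -1.000).
Jacobian J = [[-2·x + 2·y^2 + y, 4·x·y + x - 4·y], [4·x·y + 5·y^2, 2·x^2 + 10·x·y + 3]].
At the point, J = [[7.000, -14.000], [-3.000, -9.000]] (det J = -105.000).
Solving J·Δ = −F gives Δ = (0.724, -0.352).
Then the next iterate is (x, y)₁ = (-1.276, 0.648).
Re-evaluating at (-1.276, 0.648): F = (-2.36643, -0.62487), so ‖F‖₂ = 2.448.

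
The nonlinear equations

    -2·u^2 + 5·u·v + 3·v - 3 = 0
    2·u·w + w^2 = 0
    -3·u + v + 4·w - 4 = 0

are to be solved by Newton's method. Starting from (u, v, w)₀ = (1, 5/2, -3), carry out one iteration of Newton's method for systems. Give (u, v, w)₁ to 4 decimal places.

At (1, 5/2, -3): F = (15.0000, 3.0000, -16.5000).
Jacobian J = [[-4·u + 5·v, 5·u + 3, 0], [2·w, 0, 2·u + 2·w], [-3, 1, 4]].
At the point, J = [[8.5000, 8.0000, 0.0000], [-6.0000, 0.0000, -4.0000], [-3.0000, 1.0000, 4.0000]] (det J = 322.0000).
Solving J·Δ = −F gives Δ = (-1.5280, -0.2516, 3.0419).
Then the next iterate is (u, v, w)₁ = (-0.5280, 2.2484, 0.0419).

(-0.5280, 2.2484, 0.0419)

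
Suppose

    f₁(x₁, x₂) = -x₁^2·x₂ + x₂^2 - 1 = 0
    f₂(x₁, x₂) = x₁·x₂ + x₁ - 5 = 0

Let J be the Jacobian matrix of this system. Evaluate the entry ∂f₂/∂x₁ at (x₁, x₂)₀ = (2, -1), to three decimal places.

0.000

∂f₂/∂x₁ = x₂ + 1.
At (2, -1) this is 0.000.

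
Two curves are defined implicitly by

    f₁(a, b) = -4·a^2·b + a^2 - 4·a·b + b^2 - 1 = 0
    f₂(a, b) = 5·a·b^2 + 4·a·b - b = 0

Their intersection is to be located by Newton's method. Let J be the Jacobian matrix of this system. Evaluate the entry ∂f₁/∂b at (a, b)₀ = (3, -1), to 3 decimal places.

∂f₁/∂b = -4·a^2 - 4·a + 2·b.
At (3, -1) this is -50.000.

-50.000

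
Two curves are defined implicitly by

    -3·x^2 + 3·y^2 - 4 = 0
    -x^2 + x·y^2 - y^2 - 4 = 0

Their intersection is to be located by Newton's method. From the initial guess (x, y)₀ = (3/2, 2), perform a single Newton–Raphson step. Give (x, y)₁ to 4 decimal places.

At (3/2, 2): F = (1.2500, -4.2500).
Jacobian J = [[-6·x, 6·y], [-2·x + y^2, 2·x·y - 2·y]].
At the point, J = [[-9.0000, 12.0000], [1.0000, 2.0000]] (det J = -30.0000).
Solving J·Δ = −F gives Δ = (1.7833, 1.2333).
Then the next iterate is (x, y)₁ = (3.2833, 3.2333).

(3.2833, 3.2333)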